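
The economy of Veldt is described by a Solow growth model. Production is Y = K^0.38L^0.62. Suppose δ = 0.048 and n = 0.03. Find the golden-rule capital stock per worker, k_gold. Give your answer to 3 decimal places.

k_gold ≈ 12.858

Break-even investment rate: n + δ = 0.03 + 0.048 = 0.078.
At the golden rule the marginal product of capital equals n+δ: 0.38·k^(0.38−1) = 0.078. Solving, k_gold = (0.38/0.078)^(1/0.62) ≈ 12.8581.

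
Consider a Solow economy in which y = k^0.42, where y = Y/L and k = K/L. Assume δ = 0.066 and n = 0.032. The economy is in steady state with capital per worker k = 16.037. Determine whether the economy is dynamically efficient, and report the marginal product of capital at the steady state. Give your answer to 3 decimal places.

dynamically inefficient; MPK ≈ 0.084

Break-even investment rate: n + δ = 0.032 + 0.066 = 0.098.
MPK = 0.42·k^(0.42−1) = 0.42·16.037^(-0.58) ≈ 0.0840.
MPK < 0.098, so the economy is dynamically inefficient (over-saving).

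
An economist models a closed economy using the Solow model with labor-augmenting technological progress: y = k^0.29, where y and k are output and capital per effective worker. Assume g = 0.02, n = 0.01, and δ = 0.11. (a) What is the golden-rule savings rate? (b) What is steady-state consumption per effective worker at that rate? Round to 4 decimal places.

(a) s_gold = 0.2900; (b) c_gold ≈ 0.9560

Capital per effective worker breaks even when investment replaces (n + g + δ)·k; here n + g + δ = 0.14.
For Cobb-Douglas, s_gold equals capital's share: s_gold = 0.29.
Setting f'(k) = n+g+δ gives 0.29·k^(0.29−1) = 0.14, hence k_gold = (0.29/0.14)^(1/0.71) ≈ 2.7890.
y_gold = 2.7890^0.29 ≈ 1.3464; c_gold = (1−0.29)·y_gold ≈ 0.9560.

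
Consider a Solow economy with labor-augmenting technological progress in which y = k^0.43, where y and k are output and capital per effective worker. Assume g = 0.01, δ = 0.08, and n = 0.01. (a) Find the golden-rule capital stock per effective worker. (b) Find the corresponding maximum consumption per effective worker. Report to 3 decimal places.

Capital per effective worker breaks even when investment replaces (n + g + δ)·k; here n + g + δ = 0.1.
Golden rule sets MPK = n+g+δ: 0.43·k^(0.43−1) = 0.1, so k_gold = (0.43/0.1)^(1/0.57) ≈ 12.9225.
y_gold = 12.9225^0.43 ≈ 3.0052; c_gold = y_gold − 0.1·k_gold ≈ 1.7130.

(a) k_gold ≈ 12.923; (b) c_gold ≈ 1.713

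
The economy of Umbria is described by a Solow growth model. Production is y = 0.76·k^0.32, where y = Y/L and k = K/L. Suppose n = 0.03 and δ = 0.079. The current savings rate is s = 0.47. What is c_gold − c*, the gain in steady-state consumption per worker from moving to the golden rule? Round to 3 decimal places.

Δc ≈ 0.050

The effective depreciation rate is n + δ = 0.03 + 0.079 = 0.109.
Current steady state (s = 0.47): k* = (0.47·0.76/0.109)^(1/0.68) ≈ 5.7288, y* = 0.76·5.7288^0.32 ≈ 1.3286, c* = (1−0.47)·1.3286 ≈ 0.7042.
Golden rule sets MPK = n+δ: 0.32·0.76·k^(0.32−1) = 0.109, so k_gold = (0.32·0.76/0.109)^(1/0.68) ≈ 3.2550.
y_gold = 0.76·3.2550^0.32 ≈ 1.1087, c_gold = y_gold − 0.109·k_gold ≈ 0.7539.
Gain: Δc = 0.7539 − 0.7042 ≈ 0.0498.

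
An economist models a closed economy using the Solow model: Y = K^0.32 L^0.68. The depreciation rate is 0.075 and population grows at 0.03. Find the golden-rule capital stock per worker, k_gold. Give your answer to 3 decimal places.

k_gold ≈ 5.149

Capital per worker breaks even when investment replaces (n + δ)·k; here n + δ = 0.105.
At the golden rule the marginal product of capital equals n+δ: 0.32·k^(0.32−1) = 0.105. Solving, k_gold = (0.32/0.105)^(1/0.68) ≈ 5.1488.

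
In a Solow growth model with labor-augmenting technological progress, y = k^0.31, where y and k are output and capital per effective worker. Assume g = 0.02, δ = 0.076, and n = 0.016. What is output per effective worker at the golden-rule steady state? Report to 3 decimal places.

The effective depreciation rate is n + g + δ = 0.016 + 0.02 + 0.076 = 0.112.
Maximizing c = f(k) − (n+g+δ)·k gives f'(k) = n+g+δ, i.e. 0.31·k^(0.31−1) = 0.112, so k_gold = (0.31/0.112)^(1/0.69) ≈ 4.3731.
Output: y_gold = k_gold^0.31 = 4.3731^0.31 ≈ 1.5800.

y_gold ≈ 1.580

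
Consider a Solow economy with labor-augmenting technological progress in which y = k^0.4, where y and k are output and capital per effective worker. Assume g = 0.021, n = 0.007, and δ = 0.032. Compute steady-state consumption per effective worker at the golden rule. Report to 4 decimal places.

Break-even investment rate: n + g + δ = 0.007 + 0.021 + 0.032 = 0.06.
Setting f'(k) = n+g+δ gives 0.4·k^(0.4−1) = 0.06, hence k_gold = (0.4/0.06)^(1/0.6) ≈ 23.6146.
y_gold = 23.6146^0.4 ≈ 3.5422.
c_gold = y_gold − (n+g+δ)·k_gold = 3.5422 − 0.06·23.6146 ≈ 2.1253.

c_gold ≈ 2.1253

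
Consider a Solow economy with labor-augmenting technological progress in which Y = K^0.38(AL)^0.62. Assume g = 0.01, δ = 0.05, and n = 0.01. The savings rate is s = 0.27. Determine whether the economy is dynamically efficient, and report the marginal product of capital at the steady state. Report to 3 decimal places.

Capital per effective worker breaks even when investment replaces (n + g + δ)·k; here n + g + δ = 0.07.
Steady-state k*: s·k^0.38 = 0.07·k gives k* = (0.27/0.07)^(1/0.62) ≈ 8.8225.
MPK = 0.38·8.8225^(-0.62) ≈ 0.0985.
MPK > n+g+δ = 0.07, so the economy is dynamically efficient (under-saving).

dynamically efficient; MPK ≈ 0.099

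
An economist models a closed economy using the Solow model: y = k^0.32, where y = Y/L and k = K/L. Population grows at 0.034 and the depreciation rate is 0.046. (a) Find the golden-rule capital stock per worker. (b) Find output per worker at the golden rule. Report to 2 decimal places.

Capital per worker breaks even when investment replaces (n + δ)·k; here n + δ = 0.08.
Golden rule sets MPK = n+δ: 0.32·k^(0.32−1) = 0.08, so k_gold = (0.32/0.08)^(1/0.68) ≈ 7.6804.
y_gold = 7.6804^0.32 ≈ 1.9201.

(a) k_gold ≈ 7.68; (b) y_gold ≈ 1.92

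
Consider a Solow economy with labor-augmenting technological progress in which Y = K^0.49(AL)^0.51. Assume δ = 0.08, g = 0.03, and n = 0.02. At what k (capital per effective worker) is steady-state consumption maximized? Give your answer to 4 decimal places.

k_gold ≈ 13.4868

Capital per effective worker breaks even when investment replaces (n + g + δ)·k; here n + g + δ = 0.13.
At the golden rule the marginal product of capital equals n+g+δ: 0.49·k^(0.49−1) = 0.13. Solving, k_gold = (0.49/0.13)^(1/0.51) ≈ 13.4868.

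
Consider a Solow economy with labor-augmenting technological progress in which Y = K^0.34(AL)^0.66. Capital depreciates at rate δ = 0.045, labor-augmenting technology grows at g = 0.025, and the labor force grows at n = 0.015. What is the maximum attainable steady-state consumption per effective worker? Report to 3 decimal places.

c_gold ≈ 1.348

n + g + δ = 0.015 + 0.025 + 0.045 = 0.085.
At the golden rule the marginal product of capital equals n+g+δ: 0.34·k^(0.34−1) = 0.085. Solving, k_gold = (0.34/0.085)^(1/0.66) ≈ 8.1698.
y_gold = 8.1698^0.34 ≈ 2.0425.
c_gold = y_gold − (n+g+δ)·k_gold = 2.0425 − 0.085·8.1698 ≈ 1.3480.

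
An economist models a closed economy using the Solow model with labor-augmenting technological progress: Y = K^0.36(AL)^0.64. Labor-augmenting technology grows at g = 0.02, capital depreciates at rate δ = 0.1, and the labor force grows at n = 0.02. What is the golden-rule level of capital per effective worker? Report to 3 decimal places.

The effective depreciation rate is n + g + δ = 0.02 + 0.02 + 0.1 = 0.14.
Setting f'(k) = n+g+δ gives 0.36·k^(0.36−1) = 0.14, hence k_gold = (0.36/0.14)^(1/0.64) ≈ 4.3742.

k_gold ≈ 4.374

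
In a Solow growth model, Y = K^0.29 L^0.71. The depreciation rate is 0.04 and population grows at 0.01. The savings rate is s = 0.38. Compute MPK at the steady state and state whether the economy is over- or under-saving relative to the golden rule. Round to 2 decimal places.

n + δ = 0.01 + 0.04 = 0.05.
Steady-state k*: s·k^0.29 = 0.05·k gives k* = (0.38/0.05)^(1/0.71) ≈ 17.4013.
MPK = 0.29·17.4013^(-0.71) ≈ 0.0382.
MPK < n+δ = 0.05, so the economy is dynamically inefficient (over-saving).

over-saving; MPK ≈ 0.04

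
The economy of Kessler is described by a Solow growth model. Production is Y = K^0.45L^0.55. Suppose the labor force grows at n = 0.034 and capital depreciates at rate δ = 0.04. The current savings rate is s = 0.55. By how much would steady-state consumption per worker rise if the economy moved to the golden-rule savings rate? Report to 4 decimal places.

n + δ = 0.034 + 0.04 = 0.074.
Current steady state (s = 0.55): k* = (0.55/0.074)^(1/0.55) ≈ 38.3596, y* = 38.3596^0.45 ≈ 5.1611, c* = (1−0.55)·5.1611 ≈ 2.3225.
At the golden rule the marginal product of capital equals n+δ: 0.45·k^(0.45−1) = 0.074. Solving, k_gold = (0.45/0.074)^(1/0.55) ≈ 26.6330.
y_gold = 26.6330^0.45 ≈ 4.3796, c_gold = y_gold − 0.074·k_gold ≈ 2.4088.
Gain: Δc = 2.4088 − 2.3225 ≈ 0.0863.

Δc ≈ 0.0863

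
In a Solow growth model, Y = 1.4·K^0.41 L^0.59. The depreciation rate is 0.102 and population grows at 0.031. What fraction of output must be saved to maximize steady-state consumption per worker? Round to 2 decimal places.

Break-even investment rate: n + δ = 0.031 + 0.102 = 0.133.
At the golden rule MPK = n+δ, and in any Cobb-Douglas steady state s = (n+δ)·k/y = MPK·k/y = capital's share 0.41.

s_gold = 0.41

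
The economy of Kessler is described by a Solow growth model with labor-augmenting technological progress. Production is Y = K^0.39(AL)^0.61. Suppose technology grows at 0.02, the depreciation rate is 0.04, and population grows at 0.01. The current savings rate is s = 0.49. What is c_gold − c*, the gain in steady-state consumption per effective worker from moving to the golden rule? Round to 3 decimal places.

Δc ≈ 0.060

Capital per effective worker breaks even when investment replaces (n + g + δ)·k; here n + g + δ = 0.07.
Current steady state (s = 0.49): k* = (0.49/0.07)^(1/0.61) ≈ 24.2888, y* = 24.2888^0.39 ≈ 3.4698, c* = (1−0.49)·3.4698 ≈ 1.7696.
At the golden rule the marginal product of capital equals n+g+δ: 0.39·k^(0.39−1) = 0.07. Solving, k_gold = (0.39/0.07)^(1/0.61) ≈ 16.7069.
y_gold = 16.7069^0.39 ≈ 2.9987, c_gold = y_gold − 0.07·k_gold ≈ 1.8292.
Gain: Δc = 1.8292 − 1.7696 ≈ 0.0596.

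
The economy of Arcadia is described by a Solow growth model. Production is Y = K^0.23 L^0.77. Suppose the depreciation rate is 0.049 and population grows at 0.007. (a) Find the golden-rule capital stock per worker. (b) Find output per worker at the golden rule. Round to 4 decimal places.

Capital per worker breaks even when investment replaces (n + δ)·k; here n + δ = 0.056.
Maximizing c = f(k) − (n+δ)·k gives f'(k) = n+δ, i.e. 0.23·k^(0.23−1) = 0.056, so k_gold = (0.23/0.056)^(1/0.77) ≈ 6.2633.
y_gold = 6.2633^0.23 ≈ 1.5250.

(a) k_gold ≈ 6.2633; (b) y_gold ≈ 1.5250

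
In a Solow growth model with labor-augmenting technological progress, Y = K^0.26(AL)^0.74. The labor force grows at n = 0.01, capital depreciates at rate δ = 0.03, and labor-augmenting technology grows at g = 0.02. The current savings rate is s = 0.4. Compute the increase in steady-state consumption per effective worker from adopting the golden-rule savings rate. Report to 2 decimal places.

Break-even investment rate: n + g + δ = 0.01 + 0.02 + 0.03 = 0.06.
Current steady state (s = 0.4): k* = (0.4/0.06)^(1/0.74) ≈ 12.9835, y* = 12.9835^0.26 ≈ 1.9475, c* = (1−0.4)·1.9475 ≈ 1.1685.
Maximizing c = f(k) − (n+g+δ)·k gives f'(k) = n+g+δ, i.e. 0.26·k^(0.26−1) = 0.06, so k_gold = (0.26/0.06)^(1/0.74) ≈ 7.2539.
y_gold = 7.2539^0.26 ≈ 1.6740, c_gold = y_gold − 0.06·k_gold ≈ 1.2387.
Gain: Δc = 1.2387 − 1.1685 ≈ 0.0702.

Δc ≈ 0.07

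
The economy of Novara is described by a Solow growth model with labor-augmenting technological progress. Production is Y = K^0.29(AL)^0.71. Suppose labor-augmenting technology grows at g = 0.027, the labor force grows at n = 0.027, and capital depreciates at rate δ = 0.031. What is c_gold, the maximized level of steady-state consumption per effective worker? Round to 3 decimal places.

c_gold ≈ 1.172

Capital per effective worker breaks even when investment replaces (n + g + δ)·k; here n + g + δ = 0.085.
At the golden rule the marginal product of capital equals n+g+δ: 0.29·k^(0.29−1) = 0.085. Solving, k_gold = (0.29/0.085)^(1/0.71) ≈ 5.6322.
y_gold = 5.6322^0.29 ≈ 1.6508.
c_gold = y_gold − (n+g+δ)·k_gold = 1.6508 − 0.085·5.6322 ≈ 1.1721.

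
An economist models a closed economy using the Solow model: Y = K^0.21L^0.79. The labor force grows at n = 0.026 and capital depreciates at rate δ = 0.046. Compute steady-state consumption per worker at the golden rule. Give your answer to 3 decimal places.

c_gold ≈ 1.050

Capital per worker breaks even when investment replaces (n + δ)·k; here n + δ = 0.072.
Golden rule sets MPK = n+δ: 0.21·k^(0.21−1) = 0.072, so k_gold = (0.21/0.072)^(1/0.79) ≈ 3.8767.
y_gold = 3.8767^0.21 ≈ 1.3292.
c_gold = y_gold − (n+δ)·k_gold = 1.3292 − 0.072·3.8767 ≈ 1.0500.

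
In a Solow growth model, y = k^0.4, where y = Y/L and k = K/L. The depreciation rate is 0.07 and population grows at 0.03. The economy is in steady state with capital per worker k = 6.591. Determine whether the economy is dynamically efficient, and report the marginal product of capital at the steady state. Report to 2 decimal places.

dynamically efficient; MPK ≈ 0.13

Capital per worker breaks even when investment replaces (n + δ)·k; here n + δ = 0.1.
MPK = 0.4·k^(0.4−1) = 0.4·6.591^(-0.6) ≈ 0.1290.
MPK > 0.1, so the economy is dynamically efficient (under-saving).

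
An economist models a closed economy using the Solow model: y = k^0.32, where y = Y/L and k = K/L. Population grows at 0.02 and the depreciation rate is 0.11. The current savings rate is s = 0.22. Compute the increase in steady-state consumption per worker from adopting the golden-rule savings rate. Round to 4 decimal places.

n + δ = 0.02 + 0.11 = 0.13.
Current steady state (s = 0.22): k* = (0.22/0.13)^(1/0.68) ≈ 2.1677, y* = 2.1677^0.32 ≈ 1.2809, c* = (1−0.22)·1.2809 ≈ 0.9991.
Maximizing c = f(k) − (n+δ)·k gives f'(k) = n+δ, i.e. 0.32·k^(0.32−1) = 0.13, so k_gold = (0.32/0.13)^(1/0.68) ≈ 3.7610.
y_gold = 3.7610^0.32 ≈ 1.5279, c_gold = y_gold − 0.13·k_gold ≈ 1.0390.
Gain: Δc = 1.0390 − 0.9991 ≈ 0.0399.

Δc ≈ 0.0399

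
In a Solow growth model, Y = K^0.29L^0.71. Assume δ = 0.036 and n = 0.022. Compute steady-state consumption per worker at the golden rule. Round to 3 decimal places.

c_gold ≈ 1.370

The effective depreciation rate is n + δ = 0.022 + 0.036 = 0.058.
Golden rule sets MPK = n+δ: 0.29·k^(0.29−1) = 0.058, so k_gold = (0.29/0.058)^(1/0.71) ≈ 9.6486.
y_gold = 9.6486^0.29 ≈ 1.9297.
c_gold = y_gold − (n+δ)·k_gold = 1.9297 − 0.058·9.6486 ≈ 1.3701.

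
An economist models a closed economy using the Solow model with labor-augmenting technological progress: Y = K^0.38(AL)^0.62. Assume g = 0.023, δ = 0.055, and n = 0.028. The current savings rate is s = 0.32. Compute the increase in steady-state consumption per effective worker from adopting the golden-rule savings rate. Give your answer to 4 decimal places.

Break-even investment rate: n + g + δ = 0.028 + 0.023 + 0.055 = 0.106.
Current steady state (s = 0.32): k* = (0.32/0.106)^(1/0.62) ≈ 5.9421, y* = 5.9421^0.38 ≈ 1.9683, c* = (1−0.32)·1.9683 ≈ 1.3385.
Golden rule sets MPK = n+g+δ: 0.38·k^(0.38−1) = 0.106, so k_gold = (0.38/0.106)^(1/0.62) ≈ 7.8401.
y_gold = 7.8401^0.38 ≈ 2.1870, c_gold = y_gold − 0.106·k_gold ≈ 1.3559.
Gain: Δc = 1.3559 − 1.3385 ≈ 0.0175.

Δc ≈ 0.0175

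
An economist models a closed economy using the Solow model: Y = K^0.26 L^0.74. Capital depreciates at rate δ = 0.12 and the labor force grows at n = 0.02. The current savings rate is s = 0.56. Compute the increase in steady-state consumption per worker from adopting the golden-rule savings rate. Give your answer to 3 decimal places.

n + δ = 0.02 + 0.12 = 0.14.
Current steady state (s = 0.56): k* = (0.56/0.14)^(1/0.74) ≈ 6.5102, y* = 6.5102^0.26 ≈ 1.6276, c* = (1−0.56)·1.6276 ≈ 0.7161.
Setting f'(k) = n+δ gives 0.26·k^(0.26−1) = 0.14, hence k_gold = (0.26/0.14)^(1/0.74) ≈ 2.3084.
y_gold = 2.3084^0.26 ≈ 1.2430, c_gold = y_gold − 0.14·k_gold ≈ 0.9198.
Gain: Δc = 0.9198 − 0.7161 ≈ 0.2037.

Δc ≈ 0.204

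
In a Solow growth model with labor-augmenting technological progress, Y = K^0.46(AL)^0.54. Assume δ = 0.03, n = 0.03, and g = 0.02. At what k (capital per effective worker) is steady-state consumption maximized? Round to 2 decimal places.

Break-even investment rate: n + g + δ = 0.03 + 0.02 + 0.03 = 0.08.
Maximizing c = f(k) − (n+g+δ)·k gives f'(k) = n+g+δ, i.e. 0.46·k^(0.46−1) = 0.08, so k_gold = (0.46/0.08)^(1/0.54) ≈ 25.5148.

k_gold ≈ 25.51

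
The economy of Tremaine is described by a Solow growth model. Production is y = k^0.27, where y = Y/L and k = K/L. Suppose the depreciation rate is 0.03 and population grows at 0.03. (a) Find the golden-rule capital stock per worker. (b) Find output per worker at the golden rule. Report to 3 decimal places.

The effective depreciation rate is n + δ = 0.03 + 0.03 = 0.06.
At the golden rule the marginal product of capital equals n+δ: 0.27·k^(0.27−1) = 0.06. Solving, k_gold = (0.27/0.06)^(1/0.73) ≈ 7.8490.
y_gold = 7.8490^0.27 ≈ 1.7442.

(a) k_gold ≈ 7.849; (b) y_gold ≈ 1.744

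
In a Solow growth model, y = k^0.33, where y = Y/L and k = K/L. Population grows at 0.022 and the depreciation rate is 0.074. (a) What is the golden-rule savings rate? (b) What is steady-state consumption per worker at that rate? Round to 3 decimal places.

Break-even investment rate: n + δ = 0.022 + 0.074 = 0.096.
For Cobb-Douglas, s_gold equals capital's share: s_gold = 0.33.
Maximizing c = f(k) − (n+δ)·k gives f'(k) = n+δ, i.e. 0.33·k^(0.33−1) = 0.096, so k_gold = (0.33/0.096)^(1/0.67) ≈ 6.3148.
y_gold = 6.3148^0.33 ≈ 1.8370; c_gold = (1−0.33)·y_gold ≈ 1.2308.

(a) s_gold = 0.330; (b) c_gold ≈ 1.231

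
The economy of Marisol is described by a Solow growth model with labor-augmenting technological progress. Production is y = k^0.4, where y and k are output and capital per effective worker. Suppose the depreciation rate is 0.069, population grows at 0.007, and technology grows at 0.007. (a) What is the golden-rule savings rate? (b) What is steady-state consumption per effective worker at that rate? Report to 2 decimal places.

(a) s_gold = 0.40; (b) c_gold ≈ 1.71

n + g + δ = 0.007 + 0.007 + 0.069 = 0.083.
For Cobb-Douglas, s_gold equals capital's share: s_gold = 0.4.
Setting f'(k) = n+g+δ gives 0.4·k^(0.4−1) = 0.083, hence k_gold = (0.4/0.083)^(1/0.6) ≈ 13.7500.
y_gold = 13.7500^0.4 ≈ 2.8531; c_gold = (1−0.4)·y_gold ≈ 1.7119.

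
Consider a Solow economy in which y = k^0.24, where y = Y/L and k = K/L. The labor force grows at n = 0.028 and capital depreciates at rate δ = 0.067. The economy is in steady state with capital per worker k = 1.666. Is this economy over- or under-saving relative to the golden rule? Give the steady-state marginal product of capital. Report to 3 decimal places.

The effective depreciation rate is n + δ = 0.028 + 0.067 = 0.095.
MPK = 0.24·k^(0.24−1) = 0.24·1.666^(-0.76) ≈ 0.1628.
MPK > 0.095, so the economy is dynamically efficient (under-saving).

under-saving; MPK ≈ 0.163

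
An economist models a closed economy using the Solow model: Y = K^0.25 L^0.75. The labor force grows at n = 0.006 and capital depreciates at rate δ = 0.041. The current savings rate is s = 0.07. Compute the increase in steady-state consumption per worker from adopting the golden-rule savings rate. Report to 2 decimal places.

Break-even investment rate: n + δ = 0.006 + 0.041 = 0.047.
Current steady state (s = 0.07): k* = (0.07/0.047)^(1/0.75) ≈ 1.7009, y* = 1.7009^0.25 ≈ 1.1420, c* = (1−0.07)·1.1420 ≈ 1.0621.
At the golden rule the marginal product of capital equals n+δ: 0.25·k^(0.25−1) = 0.047. Solving, k_gold = (0.25/0.047)^(1/0.75) ≈ 9.2852.
y_gold = 9.2852^0.25 ≈ 1.7456, c_gold = y_gold − 0.047·k_gold ≈ 1.3092.
Gain: Δc = 1.3092 − 1.0621 ≈ 0.2471.

Δc ≈ 0.25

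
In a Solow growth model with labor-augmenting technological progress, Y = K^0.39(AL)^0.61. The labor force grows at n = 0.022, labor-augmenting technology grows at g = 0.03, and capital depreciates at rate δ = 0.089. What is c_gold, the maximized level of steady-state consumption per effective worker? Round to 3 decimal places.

The effective depreciation rate is n + g + δ = 0.022 + 0.03 + 0.089 = 0.141.
Golden rule sets MPK = n+g+δ: 0.39·k^(0.39−1) = 0.141, so k_gold = (0.39/0.141)^(1/0.61) ≈ 5.3007.
y_gold = 5.3007^0.39 ≈ 1.9164.
c_gold = y_gold − (n+g+δ)·k_gold = 1.9164 − 0.141·5.3007 ≈ 1.1690.

c_gold ≈ 1.169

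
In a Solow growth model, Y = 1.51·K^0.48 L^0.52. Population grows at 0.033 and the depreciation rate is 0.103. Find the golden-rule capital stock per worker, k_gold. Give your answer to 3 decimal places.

k_gold ≈ 24.972

The effective depreciation rate is n + δ = 0.033 + 0.103 = 0.136.
Golden rule sets MPK = n+δ: 0.48·1.51·k^(0.48−1) = 0.136, so k_gold = (0.48·1.51/0.136)^(1/0.52) ≈ 24.9724.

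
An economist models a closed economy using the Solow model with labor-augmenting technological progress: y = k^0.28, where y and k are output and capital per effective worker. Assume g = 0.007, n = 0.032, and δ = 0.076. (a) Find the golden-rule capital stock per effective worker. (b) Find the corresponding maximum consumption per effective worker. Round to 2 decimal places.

Break-even investment rate: n + g + δ = 0.032 + 0.007 + 0.076 = 0.115.
Setting f'(k) = n+g+δ gives 0.28·k^(0.28−1) = 0.115, hence k_gold = (0.28/0.115)^(1/0.72) ≈ 3.4415.
y_gold = 3.4415^0.28 ≈ 1.4135; c_gold = y_gold − 0.115·k_gold ≈ 1.0177.

(a) k_gold ≈ 3.44; (b) c_gold ≈ 1.02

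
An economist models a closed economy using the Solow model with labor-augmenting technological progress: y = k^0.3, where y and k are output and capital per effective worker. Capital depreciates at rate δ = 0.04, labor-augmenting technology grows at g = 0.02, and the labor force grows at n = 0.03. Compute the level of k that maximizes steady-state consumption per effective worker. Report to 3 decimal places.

Break-even investment rate: n + g + δ = 0.03 + 0.02 + 0.04 = 0.09.
At the golden rule the marginal product of capital equals n+g+δ: 0.3·k^(0.3−1) = 0.09. Solving, k_gold = (0.3/0.09)^(1/0.7) ≈ 5.5843.

k_gold ≈ 5.584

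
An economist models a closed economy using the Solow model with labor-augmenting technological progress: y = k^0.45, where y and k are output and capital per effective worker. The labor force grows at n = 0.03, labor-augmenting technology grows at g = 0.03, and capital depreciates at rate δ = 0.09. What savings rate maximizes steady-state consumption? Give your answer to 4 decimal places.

s_gold = 0.4500

The effective depreciation rate is n + g + δ = 0.03 + 0.03 + 0.09 = 0.15.
At the golden rule MPK = n+g+δ, and in any Cobb-Douglas steady state s = (n+g+δ)·k/y = MPK·k/y = capital's share 0.45.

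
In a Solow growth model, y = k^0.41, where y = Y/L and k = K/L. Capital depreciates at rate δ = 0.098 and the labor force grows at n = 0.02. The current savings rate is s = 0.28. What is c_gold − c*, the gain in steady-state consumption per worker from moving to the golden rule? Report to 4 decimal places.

The effective depreciation rate is n + δ = 0.02 + 0.098 = 0.118.
Current steady state (s = 0.28): k* = (0.28/0.118)^(1/0.59) ≈ 4.3257, y* = 4.3257^0.41 ≈ 1.8230, c* = (1−0.28)·1.8230 ≈ 1.3126.
Setting f'(k) = n+δ gives 0.41·k^(0.41−1) = 0.118, hence k_gold = (0.41/0.118)^(1/0.59) ≈ 8.2562.
y_gold = 8.2562^0.41 ≈ 2.3762, c_gold = y_gold − 0.118·k_gold ≈ 1.4020.
Gain: Δc = 1.4020 − 1.3126 ≈ 0.0894.

Δc ≈ 0.0894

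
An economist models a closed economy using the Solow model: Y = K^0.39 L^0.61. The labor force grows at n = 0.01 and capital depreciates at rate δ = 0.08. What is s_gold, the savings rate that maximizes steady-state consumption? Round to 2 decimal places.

Break-even investment rate: n + δ = 0.01 + 0.08 = 0.09.
At the golden rule MPK = n+δ, and in any Cobb-Douglas steady state s = (n+δ)·k/y = MPK·k/y = capital's share 0.39.

s_gold = 0.39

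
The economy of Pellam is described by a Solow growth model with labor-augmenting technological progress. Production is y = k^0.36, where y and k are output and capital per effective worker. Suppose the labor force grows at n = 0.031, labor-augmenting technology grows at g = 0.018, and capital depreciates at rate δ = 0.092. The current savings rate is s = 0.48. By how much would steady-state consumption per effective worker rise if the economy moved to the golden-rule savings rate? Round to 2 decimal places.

Break-even investment rate: n + g + δ = 0.031 + 0.018 + 0.092 = 0.141.
Current steady state (s = 0.48): k* = (0.48/0.141)^(1/0.64) ≈ 6.7809, y* = 6.7809^0.36 ≈ 1.9919, c* = (1−0.48)·1.9919 ≈ 1.0358.
At the golden rule the marginal product of capital equals n+g+δ: 0.36·k^(0.36−1) = 0.141. Solving, k_gold = (0.36/0.141)^(1/0.64) ≈ 4.3258.
y_gold = 4.3258^0.36 ≈ 1.6943, c_gold = y_gold − 0.141·k_gold ≈ 1.0843.
Gain: Δc = 1.0843 − 1.0358 ≈ 0.0486.

Δc ≈ 0.05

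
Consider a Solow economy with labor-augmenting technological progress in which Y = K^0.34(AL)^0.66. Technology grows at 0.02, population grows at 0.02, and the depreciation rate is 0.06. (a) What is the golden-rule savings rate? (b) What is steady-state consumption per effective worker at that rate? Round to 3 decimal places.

n + g + δ = 0.02 + 0.02 + 0.06 = 0.1.
For Cobb-Douglas, s_gold equals capital's share: s_gold = 0.34.
Golden rule sets MPK = n+g+δ: 0.34·k^(0.34−1) = 0.1, so k_gold = (0.34/0.1)^(1/0.66) ≈ 6.3866.
y_gold = 6.3866^0.34 ≈ 1.8784; c_gold = (1−0.34)·y_gold ≈ 1.2398.

(a) s_gold = 0.340; (b) c_gold ≈ 1.240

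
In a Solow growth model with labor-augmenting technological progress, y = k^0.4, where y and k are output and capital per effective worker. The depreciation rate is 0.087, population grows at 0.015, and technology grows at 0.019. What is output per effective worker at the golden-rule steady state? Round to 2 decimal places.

y_gold ≈ 2.22

n + g + δ = 0.015 + 0.019 + 0.087 = 0.121.
Setting f'(k) = n+g+δ gives 0.4·k^(0.4−1) = 0.121, hence k_gold = (0.4/0.121)^(1/0.6) ≈ 7.3360.
Output: y_gold = k_gold^0.4 = 7.3360^0.4 ≈ 2.2191.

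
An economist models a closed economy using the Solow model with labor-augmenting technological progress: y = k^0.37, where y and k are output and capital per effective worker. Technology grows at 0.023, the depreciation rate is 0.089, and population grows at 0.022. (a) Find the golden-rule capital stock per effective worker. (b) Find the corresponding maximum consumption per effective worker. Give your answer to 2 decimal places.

Break-even investment rate: n + g + δ = 0.022 + 0.023 + 0.089 = 0.134.
At the golden rule the marginal product of capital equals n+g+δ: 0.37·k^(0.37−1) = 0.134. Solving, k_gold = (0.37/0.134)^(1/0.63) ≈ 5.0136.
y_gold = 5.0136^0.37 ≈ 1.8158; c_gold = y_gold − 0.134·k_gold ≈ 1.1439.

(a) k_gold ≈ 5.01; (b) c_gold ≈ 1.14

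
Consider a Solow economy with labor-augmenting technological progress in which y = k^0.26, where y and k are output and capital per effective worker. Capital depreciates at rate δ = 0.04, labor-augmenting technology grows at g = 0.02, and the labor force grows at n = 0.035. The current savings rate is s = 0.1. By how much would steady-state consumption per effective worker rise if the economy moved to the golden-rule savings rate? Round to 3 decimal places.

Break-even investment rate: n + g + δ = 0.035 + 0.02 + 0.04 = 0.095.
Current steady state (s = 0.1): k* = (0.1/0.095)^(1/0.74) ≈ 1.0718, y* = 1.0718^0.26 ≈ 1.0182, c* = (1−0.1)·1.0182 ≈ 0.9164.
Setting f'(k) = n+g+δ gives 0.26·k^(0.26−1) = 0.095, hence k_gold = (0.26/0.095)^(1/0.74) ≈ 3.8983.
y_gold = 3.8983^0.26 ≈ 1.4244, c_gold = y_gold − 0.095·k_gold ≈ 1.0540.
Gain: Δc = 1.0540 − 0.9164 ≈ 0.1377.

Δc ≈ 0.138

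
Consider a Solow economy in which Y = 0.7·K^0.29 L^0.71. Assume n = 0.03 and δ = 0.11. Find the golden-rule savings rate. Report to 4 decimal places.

s_gold = 0.2900

The effective depreciation rate is n + δ = 0.03 + 0.11 = 0.14.
At the golden rule MPK = n+δ, and in any Cobb-Douglas steady state s = (n+δ)·k/y = MPK·k/y = capital's share 0.29.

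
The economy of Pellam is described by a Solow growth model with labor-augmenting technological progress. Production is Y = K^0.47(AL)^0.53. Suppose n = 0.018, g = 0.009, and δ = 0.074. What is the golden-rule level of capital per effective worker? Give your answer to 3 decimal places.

k_gold ≈ 18.195

Break-even investment rate: n + g + δ = 0.018 + 0.009 + 0.074 = 0.101.
At the golden rule the marginal product of capital equals n+g+δ: 0.47·k^(0.47−1) = 0.101. Solving, k_gold = (0.47/0.101)^(1/0.53) ≈ 18.1951.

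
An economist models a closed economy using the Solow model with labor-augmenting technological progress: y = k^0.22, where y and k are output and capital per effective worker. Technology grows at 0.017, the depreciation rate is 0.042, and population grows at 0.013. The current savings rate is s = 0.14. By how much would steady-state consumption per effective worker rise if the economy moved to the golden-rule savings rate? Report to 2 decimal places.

n + g + δ = 0.013 + 0.017 + 0.042 = 0.072.
Current steady state (s = 0.14): k* = (0.14/0.072)^(1/0.78) ≈ 2.3456, y* = 2.3456^0.22 ≈ 1.2063, c* = (1−0.14)·1.2063 ≈ 1.0374.
At the golden rule the marginal product of capital equals n+g+δ: 0.22·k^(0.22−1) = 0.072. Solving, k_gold = (0.22/0.072)^(1/0.78) ≈ 4.1871.
y_gold = 4.1871^0.22 ≈ 1.3703, c_gold = y_gold − 0.072·k_gold ≈ 1.0688.
Gain: Δc = 1.0688 − 1.0374 ≈ 0.0314.

Δc ≈ 0.03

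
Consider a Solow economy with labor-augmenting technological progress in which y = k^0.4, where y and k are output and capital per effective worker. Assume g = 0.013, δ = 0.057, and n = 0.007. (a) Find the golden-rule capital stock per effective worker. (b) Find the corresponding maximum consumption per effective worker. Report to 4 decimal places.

(a) k_gold ≈ 15.5817; (b) c_gold ≈ 1.7997

Break-even investment rate: n + g + δ = 0.007 + 0.013 + 0.057 = 0.077.
Golden rule sets MPK = n+g+δ: 0.4·k^(0.4−1) = 0.077, so k_gold = (0.4/0.077)^(1/0.6) ≈ 15.5817.
y_gold = 15.5817^0.4 ≈ 2.9995; c_gold = y_gold − 0.077·k_gold ≈ 1.7997.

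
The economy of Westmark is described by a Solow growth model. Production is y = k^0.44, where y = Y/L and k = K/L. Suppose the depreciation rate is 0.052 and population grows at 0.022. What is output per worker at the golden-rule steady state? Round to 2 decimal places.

n + δ = 0.022 + 0.052 = 0.074.
At the golden rule the marginal product of capital equals n+δ: 0.44·k^(0.44−1) = 0.074. Solving, k_gold = (0.44/0.074)^(1/0.56) ≈ 24.1289.
Output: y_gold = k_gold^0.44 = 24.1289^0.44 ≈ 4.0580.

y_gold ≈ 4.06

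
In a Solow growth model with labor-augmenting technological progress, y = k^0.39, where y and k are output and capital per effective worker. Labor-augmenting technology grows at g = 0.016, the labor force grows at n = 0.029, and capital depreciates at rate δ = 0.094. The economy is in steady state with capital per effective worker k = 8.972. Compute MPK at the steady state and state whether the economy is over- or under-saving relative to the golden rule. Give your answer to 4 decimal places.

Capital per effective worker breaks even when investment replaces (n + g + δ)·k; here n + g + δ = 0.139.
MPK = 0.39·k^(0.39−1) = 0.39·8.972^(-0.61) ≈ 0.1023.
MPK < 0.139, so the economy is dynamically inefficient (over-saving).

over-saving; MPK ≈ 0.1023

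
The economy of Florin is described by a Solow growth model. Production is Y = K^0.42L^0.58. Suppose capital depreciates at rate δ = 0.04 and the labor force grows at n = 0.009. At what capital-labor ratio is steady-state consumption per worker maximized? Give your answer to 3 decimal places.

The effective depreciation rate is n + δ = 0.009 + 0.04 = 0.049.
Setting f'(k) = n+δ gives 0.42·k^(0.42−1) = 0.049, hence k_gold = (0.42/0.049)^(1/0.58) ≈ 40.6174.

k_gold ≈ 40.617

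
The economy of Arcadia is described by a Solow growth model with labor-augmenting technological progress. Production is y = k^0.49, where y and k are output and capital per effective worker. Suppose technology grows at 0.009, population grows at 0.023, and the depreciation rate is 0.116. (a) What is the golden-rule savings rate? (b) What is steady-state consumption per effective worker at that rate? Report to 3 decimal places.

(a) s_gold = 0.490; (b) c_gold ≈ 1.611

Break-even investment rate: n + g + δ = 0.023 + 0.009 + 0.116 = 0.148.
For Cobb-Douglas, s_gold equals capital's share: s_gold = 0.49.
Maximizing c = f(k) − (n+g+δ)·k gives f'(k) = n+g+δ, i.e. 0.49·k^(0.49−1) = 0.148, so k_gold = (0.49/0.148)^(1/0.51) ≈ 10.4587.
y_gold = 10.4587^0.49 ≈ 3.1590; c_gold = (1−0.49)·y_gold ≈ 1.6111.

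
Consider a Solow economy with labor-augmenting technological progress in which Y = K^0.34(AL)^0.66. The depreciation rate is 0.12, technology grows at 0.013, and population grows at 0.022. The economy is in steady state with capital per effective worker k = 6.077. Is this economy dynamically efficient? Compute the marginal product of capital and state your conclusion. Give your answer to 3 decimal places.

dynamically inefficient; MPK ≈ 0.103

n + g + δ = 0.022 + 0.013 + 0.12 = 0.155.
MPK = 0.34·k^(0.34−1) = 0.34·6.077^(-0.66) ≈ 0.1033.
MPK < 0.155, so the economy is dynamically inefficient (over-saving).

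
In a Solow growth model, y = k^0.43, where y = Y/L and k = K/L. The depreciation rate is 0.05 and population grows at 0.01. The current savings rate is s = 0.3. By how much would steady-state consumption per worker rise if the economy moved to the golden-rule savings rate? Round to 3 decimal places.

Δc ≈ 0.161

The effective depreciation rate is n + δ = 0.01 + 0.05 = 0.06.
Current steady state (s = 0.3): k* = (0.3/0.06)^(1/0.57) ≈ 16.8369, y* = 16.8369^0.43 ≈ 3.3674, c* = (1−0.3)·3.3674 ≈ 2.3572.
At the golden rule the marginal product of capital equals n+δ: 0.43·k^(0.43−1) = 0.06. Solving, k_gold = (0.43/0.06)^(1/0.57) ≈ 31.6633.
y_gold = 31.6633^0.43 ≈ 4.4181, c_gold = y_gold − 0.06·k_gold ≈ 2.5183.
Gain: Δc = 2.5183 − 2.3572 ≈ 0.1612.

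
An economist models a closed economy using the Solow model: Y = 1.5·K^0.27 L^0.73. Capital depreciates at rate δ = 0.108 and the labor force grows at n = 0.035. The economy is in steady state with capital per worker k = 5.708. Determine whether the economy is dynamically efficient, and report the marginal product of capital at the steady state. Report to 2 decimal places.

Break-even investment rate: n + δ = 0.035 + 0.108 = 0.143.
MPK = 0.27·1.5·k^(0.27−1) = 0.27·1.5·5.708^(-0.73) ≈ 0.1136.
MPK < 0.143, so the economy is dynamically inefficient (over-saving).

dynamically inefficient; MPK ≈ 0.11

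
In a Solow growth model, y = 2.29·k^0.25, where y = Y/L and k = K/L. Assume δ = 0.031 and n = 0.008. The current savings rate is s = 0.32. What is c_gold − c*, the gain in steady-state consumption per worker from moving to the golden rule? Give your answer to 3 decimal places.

Break-even investment rate: n + δ = 0.008 + 0.031 = 0.039.
Current steady state (s = 0.32): k* = (0.32·2.29/0.039)^(1/0.75) ≈ 49.9529, y* = 2.29·49.9529^0.25 ≈ 6.0880, c* = (1−0.32)·6.0880 ≈ 4.1399.
Setting f'(k) = n+δ gives 0.25·2.29·k^(0.25−1) = 0.039, hence k_gold = (0.25·2.29/0.039)^(1/0.75) ≈ 35.9430.
y_gold = 2.29·35.9430^0.25 ≈ 5.6071, c_gold = y_gold − 0.039·k_gold ≈ 4.2053.
Gain: Δc = 4.2053 − 4.1399 ≈ 0.0655.

Δc ≈ 0.065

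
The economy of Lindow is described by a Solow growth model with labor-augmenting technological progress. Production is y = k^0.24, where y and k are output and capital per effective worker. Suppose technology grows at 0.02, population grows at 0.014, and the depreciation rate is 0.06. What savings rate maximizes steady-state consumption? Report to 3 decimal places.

The effective depreciation rate is n + g + δ = 0.014 + 0.02 + 0.06 = 0.094.
At the golden rule MPK = n+g+δ, and in any Cobb-Douglas steady state s = (n+g+δ)·k/y = MPK·k/y = capital's share 0.24.

s_gold = 0.240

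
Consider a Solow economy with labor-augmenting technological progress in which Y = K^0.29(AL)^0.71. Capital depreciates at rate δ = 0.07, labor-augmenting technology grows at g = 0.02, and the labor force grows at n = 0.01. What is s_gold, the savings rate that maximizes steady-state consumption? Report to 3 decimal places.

Break-even investment rate: n + g + δ = 0.01 + 0.02 + 0.07 = 0.1.
At the golden rule MPK = n+g+δ, and in any Cobb-Douglas steady state s = (n+g+δ)·k/y = MPK·k/y = capital's share 0.29.

s_gold = 0.290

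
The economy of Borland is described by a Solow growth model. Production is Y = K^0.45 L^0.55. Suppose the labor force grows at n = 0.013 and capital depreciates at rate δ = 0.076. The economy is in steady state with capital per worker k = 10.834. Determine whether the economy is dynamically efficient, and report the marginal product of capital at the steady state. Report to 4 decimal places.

Break-even investment rate: n + δ = 0.013 + 0.076 = 0.089.
MPK = 0.45·k^(0.45−1) = 0.45·10.834^(-0.55) ≈ 0.1214.
MPK > 0.089, so the economy is dynamically efficient (under-saving).

dynamically efficient; MPK ≈ 0.1214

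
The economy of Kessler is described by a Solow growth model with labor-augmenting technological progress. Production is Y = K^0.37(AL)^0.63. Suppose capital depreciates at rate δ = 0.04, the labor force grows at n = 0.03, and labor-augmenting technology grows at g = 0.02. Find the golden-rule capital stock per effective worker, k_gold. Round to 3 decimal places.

n + g + δ = 0.03 + 0.02 + 0.04 = 0.09.
Maximizing c = f(k) − (n+g+δ)·k gives f'(k) = n+g+δ, i.e. 0.37·k^(0.37−1) = 0.09, so k_gold = (0.37/0.09)^(1/0.63) ≈ 9.4306.

k_gold ≈ 9.431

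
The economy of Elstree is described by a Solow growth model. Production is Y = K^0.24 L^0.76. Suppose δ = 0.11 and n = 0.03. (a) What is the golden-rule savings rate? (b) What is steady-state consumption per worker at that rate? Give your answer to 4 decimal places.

(a) s_gold = 0.2400; (b) c_gold ≈ 0.9010

Break-even investment rate: n + δ = 0.03 + 0.11 = 0.14.
For Cobb-Douglas, s_gold equals capital's share: s_gold = 0.24.
Setting f'(k) = n+δ gives 0.24·k^(0.24−1) = 0.14, hence k_gold = (0.24/0.14)^(1/0.76) ≈ 2.0324.
y_gold = 2.0324^0.24 ≈ 1.1856; c_gold = (1−0.24)·y_gold ≈ 0.9010.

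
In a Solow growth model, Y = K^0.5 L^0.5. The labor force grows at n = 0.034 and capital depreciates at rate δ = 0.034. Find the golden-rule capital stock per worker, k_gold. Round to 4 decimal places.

n + δ = 0.034 + 0.034 = 0.068.
Setting f'(k) = n+δ gives 0.5·k^(0.5−1) = 0.068, hence k_gold = (0.5/0.068)^(1/0.5) ≈ 54.0657.

k_gold ≈ 54.0657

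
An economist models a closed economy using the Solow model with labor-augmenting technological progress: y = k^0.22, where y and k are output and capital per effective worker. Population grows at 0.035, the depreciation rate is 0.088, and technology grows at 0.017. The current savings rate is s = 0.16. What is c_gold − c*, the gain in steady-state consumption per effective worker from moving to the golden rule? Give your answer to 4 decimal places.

Δc ≈ 0.0138

The effective depreciation rate is n + g + δ = 0.035 + 0.017 + 0.088 = 0.14.
Current steady state (s = 0.16): k* = (0.16/0.14)^(1/0.78) ≈ 1.1867, y* = 1.1867^0.22 ≈ 1.0384, c* = (1−0.16)·1.0384 ≈ 0.8722.
At the golden rule the marginal product of capital equals n+g+δ: 0.22·k^(0.22−1) = 0.14. Solving, k_gold = (0.22/0.14)^(1/0.78) ≈ 1.7851.
y_gold = 1.7851^0.22 ≈ 1.1360, c_gold = y_gold − 0.14·k_gold ≈ 0.8861.
Gain: Δc = 0.8861 − 0.8722 ≈ 0.0138.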